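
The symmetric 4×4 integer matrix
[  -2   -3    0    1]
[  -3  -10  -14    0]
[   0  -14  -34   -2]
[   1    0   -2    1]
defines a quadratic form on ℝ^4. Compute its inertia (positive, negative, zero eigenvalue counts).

Answer: (1, 3, 0)

Derivation:
step 0: pivot -2 → sign −
step 1: pivot -11/2 → sign −
step 2: pivot 18/11 → sign +
step 3: pivot -1/9 → sign −
signature = (1, 3, 0)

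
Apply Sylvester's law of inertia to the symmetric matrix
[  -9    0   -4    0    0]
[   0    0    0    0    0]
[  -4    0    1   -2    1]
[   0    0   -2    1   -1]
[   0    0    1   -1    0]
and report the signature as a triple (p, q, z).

Answer: (1, 3, 1)

Derivation:
step 0: pivot -9 → sign −
step 1: pivot 25/9 → sign +
step 2: pivot -11/25 → sign −
step 3: pivot -2/11 → sign −
step 4: row/col 4 already zero → sign 0
signature = (1, 3, 1)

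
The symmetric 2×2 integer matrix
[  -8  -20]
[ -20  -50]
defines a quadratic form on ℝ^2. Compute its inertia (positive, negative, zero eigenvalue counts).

Answer: (0, 1, 1)

Derivation:
step 0: pivot -8 → sign −
step 1: row/col 1 already zero → sign 0
signature = (0, 1, 1)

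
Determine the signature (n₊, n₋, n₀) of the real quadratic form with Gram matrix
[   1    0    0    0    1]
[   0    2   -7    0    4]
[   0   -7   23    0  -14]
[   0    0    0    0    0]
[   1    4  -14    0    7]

Answer: (2, 2, 1)

Derivation:
step 0: pivot 1 → sign +
step 1: pivot 2 → sign +
step 2: pivot -3/2 → sign −
step 3: pivot -2 → sign −
step 4: row/col 4 already zero → sign 0
signature = (2, 2, 1)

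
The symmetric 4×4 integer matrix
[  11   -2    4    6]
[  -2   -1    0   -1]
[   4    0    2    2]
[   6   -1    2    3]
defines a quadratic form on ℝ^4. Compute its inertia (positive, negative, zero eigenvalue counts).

step 0: pivot 11 → sign +
step 1: pivot -15/11 → sign −
step 2: pivot 14/15 → sign +
step 3: pivot -2/7 → sign −
signature = (2, 2, 0)

Answer: (2, 2, 0)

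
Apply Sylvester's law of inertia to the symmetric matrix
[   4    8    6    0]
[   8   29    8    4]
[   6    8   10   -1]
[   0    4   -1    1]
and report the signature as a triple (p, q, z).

Answer: (2, 1, 1)

Derivation:
step 0: pivot 4 → sign +
step 1: pivot 13 → sign +
step 2: pivot -3/13 → sign −
step 3: row/col 3 already zero → sign 0
signature = (2, 1, 1)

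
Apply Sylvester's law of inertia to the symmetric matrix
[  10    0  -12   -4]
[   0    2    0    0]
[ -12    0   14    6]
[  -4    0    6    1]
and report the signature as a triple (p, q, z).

step 0: pivot 10 → sign +
step 1: pivot 2 → sign +
step 2: pivot -2/5 → sign −
step 3: pivot 3 → sign +
signature = (3, 1, 0)

Answer: (3, 1, 0)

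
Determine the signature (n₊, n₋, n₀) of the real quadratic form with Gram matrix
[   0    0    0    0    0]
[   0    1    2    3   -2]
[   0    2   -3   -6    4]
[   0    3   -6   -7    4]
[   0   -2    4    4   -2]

Answer: (3, 1, 1)

Derivation:
step 0: pivot 1 → sign +
step 1: pivot -7 → sign −
step 2: pivot 32/7 → sign +
step 3: pivot 1/8 → sign +
step 4: row/col 4 already zero → sign 0
signature = (3, 1, 1)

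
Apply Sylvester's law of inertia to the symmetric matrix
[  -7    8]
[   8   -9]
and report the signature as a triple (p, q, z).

step 0: pivot -7 → sign −
step 1: pivot 1/7 → sign +
signature = (1, 1, 0)

Answer: (1, 1, 0)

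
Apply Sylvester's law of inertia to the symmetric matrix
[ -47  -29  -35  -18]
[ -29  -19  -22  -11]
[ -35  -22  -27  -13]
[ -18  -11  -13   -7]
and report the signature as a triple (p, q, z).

step 0: pivot -47 → sign −
step 1: pivot -52/47 → sign −
step 2: pivot -41/52 → sign −
step 3: pivot 3/41 → sign +
signature = (1, 3, 0)

Answer: (1, 3, 0)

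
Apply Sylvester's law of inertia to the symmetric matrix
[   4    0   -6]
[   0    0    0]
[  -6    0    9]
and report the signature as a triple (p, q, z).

step 0: pivot 4 → sign +
step 1: row/col 1 already zero → sign 0
step 2: row/col 2 already zero → sign 0
signature = (1, 0, 2)

Answer: (1, 0, 2)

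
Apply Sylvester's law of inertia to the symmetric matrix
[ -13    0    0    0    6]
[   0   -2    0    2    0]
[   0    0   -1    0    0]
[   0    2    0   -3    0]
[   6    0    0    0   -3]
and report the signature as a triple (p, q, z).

step 0: pivot -13 → sign −
step 1: pivot -2 → sign −
step 2: pivot -1 → sign −
step 3: pivot -1 → sign −
step 4: pivot -3/13 → sign −
signature = (0, 5, 0)

Answer: (0, 5, 0)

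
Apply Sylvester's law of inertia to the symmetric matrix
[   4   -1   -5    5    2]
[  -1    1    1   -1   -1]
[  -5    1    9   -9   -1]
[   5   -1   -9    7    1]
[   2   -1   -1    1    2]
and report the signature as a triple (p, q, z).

Answer: (3, 1, 1)

Derivation:
step 0: pivot 4 → sign +
step 1: pivot 3/4 → sign +
step 2: pivot 8/3 → sign +
step 3: pivot -2 → sign −
step 4: row/col 4 already zero → sign 0
signature = (3, 1, 1)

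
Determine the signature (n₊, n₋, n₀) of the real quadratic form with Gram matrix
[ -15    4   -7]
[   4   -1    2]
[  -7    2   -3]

Answer: (1, 1, 1)

Derivation:
step 0: pivot -15 → sign −
step 1: pivot 1/15 → sign +
step 2: row/col 2 already zero → sign 0
signature = (1, 1, 1)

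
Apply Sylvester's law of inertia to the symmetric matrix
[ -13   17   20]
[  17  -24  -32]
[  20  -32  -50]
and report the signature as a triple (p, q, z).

step 0: pivot -13 → sign −
step 1: pivot -23/13 → sign −
step 2: pivot 2/23 → sign +
signature = (1, 2, 0)

Answer: (1, 2, 0)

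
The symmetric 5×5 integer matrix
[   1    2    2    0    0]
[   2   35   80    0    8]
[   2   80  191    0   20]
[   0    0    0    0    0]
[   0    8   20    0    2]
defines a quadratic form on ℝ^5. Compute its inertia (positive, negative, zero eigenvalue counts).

step 0: pivot 1 → sign +
step 1: pivot 31 → sign +
step 2: pivot 21/31 → sign +
step 3: pivot -2/7 → sign −
step 4: row/col 4 already zero → sign 0
signature = (3, 1, 1)

Answer: (3, 1, 1)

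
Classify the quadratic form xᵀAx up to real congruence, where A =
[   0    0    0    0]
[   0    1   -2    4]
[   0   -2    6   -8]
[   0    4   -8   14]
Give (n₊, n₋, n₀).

Answer: (2, 1, 1)

Derivation:
step 0: pivot 1 → sign +
step 1: pivot 2 → sign +
step 2: pivot -2 → sign −
step 3: row/col 3 already zero → sign 0
signature = (2, 1, 1)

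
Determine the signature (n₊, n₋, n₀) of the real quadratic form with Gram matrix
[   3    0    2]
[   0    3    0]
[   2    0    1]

step 0: pivot 3 → sign +
step 1: pivot 3 → sign +
step 2: pivot -1/3 → sign −
signature = (2, 1, 0)

Answer: (2, 1, 0)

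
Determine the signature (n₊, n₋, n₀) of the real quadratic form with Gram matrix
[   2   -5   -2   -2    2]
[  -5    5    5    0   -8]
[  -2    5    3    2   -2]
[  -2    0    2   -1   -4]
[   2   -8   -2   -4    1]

step 0: pivot 2 → sign +
step 1: pivot -15/2 → sign −
step 2: pivot 1 → sign +
step 3: pivot 1/3 → sign +
step 4: pivot 1/5 → sign +
signature = (4, 1, 0)

Answer: (4, 1, 0)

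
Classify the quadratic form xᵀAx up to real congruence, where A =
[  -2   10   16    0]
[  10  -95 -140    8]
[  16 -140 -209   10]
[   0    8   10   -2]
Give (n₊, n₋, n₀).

Answer: (0, 4, 0)

Derivation:
step 0: pivot -2 → sign −
step 1: pivot -45 → sign −
step 2: pivot -1 → sign −
step 3: pivot -2/15 → sign −
signature = (0, 4, 0)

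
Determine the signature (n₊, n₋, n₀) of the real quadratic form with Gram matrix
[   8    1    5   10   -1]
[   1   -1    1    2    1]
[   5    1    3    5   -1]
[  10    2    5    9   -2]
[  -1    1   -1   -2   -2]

Answer: (2, 3, 0)

Derivation:
step 0: pivot 8 → sign +
step 1: pivot -9/8 → sign −
step 2: pivot -3 → sign −
step 3: pivot 1/3 → sign +
step 4: pivot -1 → sign −
signature = (2, 3, 0)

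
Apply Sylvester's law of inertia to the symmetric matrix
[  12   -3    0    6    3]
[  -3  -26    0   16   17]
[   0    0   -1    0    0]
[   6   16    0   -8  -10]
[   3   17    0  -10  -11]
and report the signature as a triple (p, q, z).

step 0: pivot 12 → sign +
step 1: pivot -107/4 → sign −
step 2: pivot -1 → sign −
step 3: pivot 48/107 → sign +
step 4: row/col 4 already zero → sign 0
signature = (2, 2, 1)

Answer: (2, 2, 1)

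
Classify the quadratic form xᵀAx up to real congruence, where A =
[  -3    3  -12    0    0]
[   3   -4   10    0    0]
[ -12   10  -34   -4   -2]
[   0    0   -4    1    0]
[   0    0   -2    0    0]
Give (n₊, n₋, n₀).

Answer: (2, 3, 0)

Derivation:
step 0: pivot -3 → sign −
step 1: pivot -1 → sign −
step 2: pivot 18 → sign +
step 3: pivot 1/9 → sign +
step 4: pivot -2 → sign −
signature = (2, 3, 0)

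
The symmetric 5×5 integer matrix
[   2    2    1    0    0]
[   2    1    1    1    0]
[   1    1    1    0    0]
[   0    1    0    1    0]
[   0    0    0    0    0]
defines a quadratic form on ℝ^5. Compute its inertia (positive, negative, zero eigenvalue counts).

Answer: (3, 1, 1)

Derivation:
step 0: pivot 2 → sign +
step 1: pivot -1 → sign −
step 2: pivot 1/2 → sign +
step 3: pivot 2 → sign +
step 4: row/col 4 already zero → sign 0
signature = (3, 1, 1)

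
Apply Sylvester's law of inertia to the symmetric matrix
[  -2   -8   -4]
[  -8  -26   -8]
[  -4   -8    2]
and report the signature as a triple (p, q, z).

step 0: pivot -2 → sign −
step 1: pivot 6 → sign +
step 2: pivot -2/3 → sign −
signature = (1, 2, 0)

Answer: (1, 2, 0)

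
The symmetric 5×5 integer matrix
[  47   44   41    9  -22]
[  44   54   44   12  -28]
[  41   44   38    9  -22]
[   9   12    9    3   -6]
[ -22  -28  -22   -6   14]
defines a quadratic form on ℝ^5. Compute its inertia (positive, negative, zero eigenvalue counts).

step 0: pivot 47 → sign +
step 1: pivot 602/47 → sign +
step 2: pivot -69/301 → sign −
step 3: pivot 24/23 → sign +
step 4: row/col 4 already zero → sign 0
signature = (3, 1, 1)

Answer: (3, 1, 1)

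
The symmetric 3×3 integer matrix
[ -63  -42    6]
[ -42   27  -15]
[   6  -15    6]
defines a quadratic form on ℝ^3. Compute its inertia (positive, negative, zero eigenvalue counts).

Answer: (2, 1, 0)

Derivation:
step 0: pivot -63 → sign −
step 1: pivot 55 → sign +
step 2: pivot 3/385 → sign +
signature = (2, 1, 0)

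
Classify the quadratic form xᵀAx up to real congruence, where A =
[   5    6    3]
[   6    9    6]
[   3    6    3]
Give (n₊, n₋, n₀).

Answer: (2, 1, 0)

Derivation:
step 0: pivot 5 → sign +
step 1: pivot 9/5 → sign +
step 2: pivot -2 → sign −
signature = (2, 1, 0)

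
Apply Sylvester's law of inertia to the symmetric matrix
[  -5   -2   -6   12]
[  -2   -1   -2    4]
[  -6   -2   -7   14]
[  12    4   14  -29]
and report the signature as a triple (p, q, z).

Answer: (1, 3, 0)

Derivation:
step 0: pivot -5 → sign −
step 1: pivot -1/5 → sign −
step 2: pivot 1 → sign +
step 3: pivot -1 → sign −
signature = (1, 3, 0)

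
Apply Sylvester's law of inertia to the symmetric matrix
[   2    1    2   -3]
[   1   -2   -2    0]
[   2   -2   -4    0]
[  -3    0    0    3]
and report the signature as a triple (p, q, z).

Answer: (1, 2, 1)

Derivation:
step 0: pivot 2 → sign +
step 1: pivot -5/2 → sign −
step 2: pivot -12/5 → sign −
step 3: row/col 3 already zero → sign 0
signature = (1, 2, 1)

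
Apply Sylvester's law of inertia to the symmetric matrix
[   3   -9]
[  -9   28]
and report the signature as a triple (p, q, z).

Answer: (2, 0, 0)

Derivation:
step 0: pivot 3 → sign +
step 1: pivot 1 → sign +
signature = (2, 0, 0)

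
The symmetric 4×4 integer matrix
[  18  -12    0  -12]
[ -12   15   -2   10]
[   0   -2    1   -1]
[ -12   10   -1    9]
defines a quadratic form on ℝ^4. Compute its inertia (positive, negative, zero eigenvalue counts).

step 0: pivot 18 → sign +
step 1: pivot 7 → sign +
step 2: pivot 3/7 → sign +
step 3: row/col 3 already zero → sign 0
signature = (3, 0, 1)

Answer: (3, 0, 1)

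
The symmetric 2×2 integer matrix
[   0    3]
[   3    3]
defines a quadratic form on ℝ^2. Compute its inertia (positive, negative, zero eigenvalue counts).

Answer: (1, 1, 0)

Derivation:
step 0: pivot 3 → sign +
step 1: pivot -3 → sign −
signature = (1, 1, 0)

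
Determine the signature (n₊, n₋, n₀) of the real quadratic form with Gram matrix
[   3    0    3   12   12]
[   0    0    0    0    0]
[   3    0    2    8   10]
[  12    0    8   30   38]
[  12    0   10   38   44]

step 0: pivot 3 → sign +
step 1: pivot -1 → sign −
step 2: pivot -2 → sign −
step 3: pivot 2 → sign +
step 4: row/col 4 already zero → sign 0
signature = (2, 2, 1)

Answer: (2, 2, 1)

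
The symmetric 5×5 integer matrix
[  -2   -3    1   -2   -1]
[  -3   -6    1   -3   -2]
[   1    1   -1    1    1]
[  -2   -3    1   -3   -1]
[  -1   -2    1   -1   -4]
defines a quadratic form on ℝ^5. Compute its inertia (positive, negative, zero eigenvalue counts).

Answer: (0, 5, 0)

Derivation:
step 0: pivot -2 → sign −
step 1: pivot -3/2 → sign −
step 2: pivot -1/3 → sign −
step 3: pivot -1 → sign −
step 4: pivot -2 → sign −
signature = (0, 5, 0)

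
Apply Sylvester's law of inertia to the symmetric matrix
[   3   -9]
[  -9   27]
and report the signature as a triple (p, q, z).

Answer: (1, 0, 1)

Derivation:
step 0: pivot 3 → sign +
step 1: row/col 1 already zero → sign 0
signature = (1, 0, 1)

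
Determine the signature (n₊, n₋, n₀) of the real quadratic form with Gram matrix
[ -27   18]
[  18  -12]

step 0: pivot -27 → sign −
step 1: row/col 1 already zero → sign 0
signature = (0, 1, 1)

Answer: (0, 1, 1)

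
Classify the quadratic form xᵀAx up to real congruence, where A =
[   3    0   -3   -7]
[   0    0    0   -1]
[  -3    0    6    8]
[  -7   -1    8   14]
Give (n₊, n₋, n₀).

step 0: pivot 3 → sign +
step 1: pivot 3 → sign +
step 2: pivot -8/3 → sign −
step 3: pivot 3/8 → sign +
signature = (3, 1, 0)

Answer: (3, 1, 0)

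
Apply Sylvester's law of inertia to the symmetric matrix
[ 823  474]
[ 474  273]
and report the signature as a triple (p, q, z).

step 0: pivot 823 → sign +
step 1: pivot 3/823 → sign +
signature = (2, 0, 0)

Answer: (2, 0, 0)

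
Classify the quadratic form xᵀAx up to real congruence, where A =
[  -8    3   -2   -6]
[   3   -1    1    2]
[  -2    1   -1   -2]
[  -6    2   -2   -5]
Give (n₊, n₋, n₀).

Answer: (1, 3, 0)

Derivation:
step 0: pivot -8 → sign −
step 1: pivot 1/8 → sign +
step 2: pivot -1 → sign −
step 3: pivot -1 → sign −
signature = (1, 3, 0)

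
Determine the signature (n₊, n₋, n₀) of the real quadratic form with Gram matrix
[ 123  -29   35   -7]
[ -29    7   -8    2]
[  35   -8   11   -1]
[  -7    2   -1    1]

Answer: (3, 1, 0)

Derivation:
step 0: pivot 123 → sign +
step 1: pivot 20/123 → sign +
step 2: pivot 13/20 → sign +
step 3: pivot -6/13 → sign −
signature = (3, 1, 0)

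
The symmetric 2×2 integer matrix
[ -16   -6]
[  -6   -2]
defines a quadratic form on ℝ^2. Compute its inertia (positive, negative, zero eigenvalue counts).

Answer: (1, 1, 0)

Derivation:
step 0: pivot -16 → sign −
step 1: pivot 1/4 → sign +
signature = (1, 1, 0)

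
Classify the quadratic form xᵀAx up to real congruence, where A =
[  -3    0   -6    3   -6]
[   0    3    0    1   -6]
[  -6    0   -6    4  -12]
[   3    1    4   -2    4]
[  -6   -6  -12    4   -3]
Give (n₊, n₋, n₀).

Answer: (2, 2, 1)

Derivation:
step 0: pivot -3 → sign −
step 1: pivot 3 → sign +
step 2: pivot 6 → sign +
step 3: pivot -3 → sign −
step 4: row/col 4 already zero → sign 0
signature = (2, 2, 1)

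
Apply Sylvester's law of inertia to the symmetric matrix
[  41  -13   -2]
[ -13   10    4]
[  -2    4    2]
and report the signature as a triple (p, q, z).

step 0: pivot 41 → sign +
step 1: pivot 241/41 → sign +
step 2: pivot -6/241 → sign −
signature = (2, 1, 0)

Answer: (2, 1, 0)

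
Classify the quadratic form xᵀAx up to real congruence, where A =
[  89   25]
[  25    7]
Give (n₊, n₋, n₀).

step 0: pivot 89 → sign +
step 1: pivot -2/89 → sign −
signature = (1, 1, 0)

Answer: (1, 1, 0)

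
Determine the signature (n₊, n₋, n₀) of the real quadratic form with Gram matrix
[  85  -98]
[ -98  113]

step 0: pivot 85 → sign +
step 1: pivot 1/85 → sign +
signature = (2, 0, 0)

Answer: (2, 0, 0)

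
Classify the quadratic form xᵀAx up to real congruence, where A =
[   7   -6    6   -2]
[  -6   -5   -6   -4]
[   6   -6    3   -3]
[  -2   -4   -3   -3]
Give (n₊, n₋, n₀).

step 0: pivot 7 → sign +
step 1: pivot -71/7 → sign −
step 2: pivot -147/71 → sign −
step 3: pivot -2/49 → sign −
signature = (1, 3, 0)

Answer: (1, 3, 0)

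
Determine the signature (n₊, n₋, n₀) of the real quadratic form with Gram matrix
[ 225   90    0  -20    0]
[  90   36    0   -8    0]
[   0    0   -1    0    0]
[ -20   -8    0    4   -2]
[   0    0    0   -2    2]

step 0: pivot 225 → sign +
step 1: pivot -1 → sign −
step 2: pivot 20/9 → sign +
step 3: pivot 1/5 → sign +
step 4: row/col 4 already zero → sign 0
signature = (3, 1, 1)

Answer: (3, 1, 1)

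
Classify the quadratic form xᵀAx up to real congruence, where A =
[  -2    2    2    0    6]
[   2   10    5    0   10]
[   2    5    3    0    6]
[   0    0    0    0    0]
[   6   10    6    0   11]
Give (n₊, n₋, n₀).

Answer: (2, 2, 1)

Derivation:
step 0: pivot -2 → sign −
step 1: pivot 12 → sign +
step 2: pivot 11/12 → sign +
step 3: pivot -1/11 → sign −
step 4: row/col 4 already zero → sign 0
signature = (2, 2, 1)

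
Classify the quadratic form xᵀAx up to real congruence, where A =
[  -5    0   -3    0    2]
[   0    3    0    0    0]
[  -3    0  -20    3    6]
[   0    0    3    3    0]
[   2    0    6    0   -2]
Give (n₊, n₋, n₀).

step 0: pivot -5 → sign −
step 1: pivot 3 → sign +
step 2: pivot -91/5 → sign −
step 3: pivot 318/91 → sign +
step 4: pivot -6/53 → sign −
signature = (2, 3, 0)

Answer: (2, 3, 0)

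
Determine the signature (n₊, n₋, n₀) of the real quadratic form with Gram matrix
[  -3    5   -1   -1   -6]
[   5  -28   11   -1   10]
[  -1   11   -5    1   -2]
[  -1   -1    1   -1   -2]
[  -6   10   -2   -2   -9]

Answer: (1, 4, 0)

Derivation:
step 0: pivot -3 → sign −
step 1: pivot -59/3 → sign −
step 2: pivot -14/59 → sign −
step 3: pivot -2/7 → sign −
step 4: pivot 3 → sign +
signature = (1, 4, 0)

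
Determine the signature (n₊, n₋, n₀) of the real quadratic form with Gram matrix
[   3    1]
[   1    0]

step 0: pivot 3 → sign +
step 1: pivot -1/3 → sign −
signature = (1, 1, 0)

Answer: (1, 1, 0)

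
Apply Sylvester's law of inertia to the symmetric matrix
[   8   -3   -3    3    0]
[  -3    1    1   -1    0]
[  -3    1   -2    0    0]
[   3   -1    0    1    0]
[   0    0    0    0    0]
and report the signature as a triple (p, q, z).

Answer: (2, 2, 1)

Derivation:
step 0: pivot 8 → sign +
step 1: pivot -1/8 → sign −
step 2: pivot -3 → sign −
step 3: pivot 1/3 → sign +
step 4: row/col 4 already zero → sign 0
signature = (2, 2, 1)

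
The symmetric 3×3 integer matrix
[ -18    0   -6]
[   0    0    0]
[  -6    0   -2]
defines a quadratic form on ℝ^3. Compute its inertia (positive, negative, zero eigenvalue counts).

Answer: (0, 1, 2)

Derivation:
step 0: pivot -18 → sign −
step 1: row/col 1 already zero → sign 0
step 2: row/col 2 already zero → sign 0
signature = (0, 1, 2)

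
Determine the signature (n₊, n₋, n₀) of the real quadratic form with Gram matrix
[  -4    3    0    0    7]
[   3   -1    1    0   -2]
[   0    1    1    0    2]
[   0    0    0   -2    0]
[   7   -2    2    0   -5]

step 0: pivot -4 → sign −
step 1: pivot 5/4 → sign +
step 2: pivot 1/5 → sign +
step 3: pivot -2 → sign −
step 4: pivot -3 → sign −
signature = (2, 3, 0)

Answer: (2, 3, 0)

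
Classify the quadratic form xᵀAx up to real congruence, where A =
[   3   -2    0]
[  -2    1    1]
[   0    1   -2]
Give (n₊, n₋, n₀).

step 0: pivot 3 → sign +
step 1: pivot -1/3 → sign −
step 2: pivot 1 → sign +
signature = (2, 1, 0)

Answer: (2, 1, 0)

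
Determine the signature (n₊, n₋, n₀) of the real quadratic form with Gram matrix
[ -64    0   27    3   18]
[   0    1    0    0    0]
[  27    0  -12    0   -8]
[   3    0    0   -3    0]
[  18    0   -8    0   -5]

Answer: (2, 3, 0)

Derivation:
step 0: pivot -64 → sign −
step 1: pivot 1 → sign +
step 2: pivot -39/64 → sign −
step 3: pivot -3/13 → sign −
step 4: pivot 1/3 → sign +
signature = (2, 3, 0)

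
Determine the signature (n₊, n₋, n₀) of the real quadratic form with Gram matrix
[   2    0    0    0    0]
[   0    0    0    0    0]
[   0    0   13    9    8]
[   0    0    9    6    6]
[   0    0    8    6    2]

Answer: (2, 2, 1)

Derivation:
step 0: pivot 2 → sign +
step 1: pivot 13 → sign +
step 2: pivot -3/13 → sign −
step 3: pivot -2 → sign −
step 4: row/col 4 already zero → sign 0
signature = (2, 2, 1)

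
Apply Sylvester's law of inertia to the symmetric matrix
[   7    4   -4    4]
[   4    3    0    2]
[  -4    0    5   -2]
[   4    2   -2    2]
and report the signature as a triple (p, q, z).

step 0: pivot 7 → sign +
step 1: pivot 5/7 → sign +
step 2: pivot -23/5 → sign −
step 3: pivot -2/23 → sign −
signature = (2, 2, 0)

Answer: (2, 2, 0)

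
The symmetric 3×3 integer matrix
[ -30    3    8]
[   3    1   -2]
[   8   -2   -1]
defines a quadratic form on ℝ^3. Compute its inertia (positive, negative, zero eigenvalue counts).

Answer: (2, 1, 0)

Derivation:
step 0: pivot -30 → sign −
step 1: pivot 13/10 → sign +
step 2: pivot 1/39 → sign +
signature = (2, 1, 0)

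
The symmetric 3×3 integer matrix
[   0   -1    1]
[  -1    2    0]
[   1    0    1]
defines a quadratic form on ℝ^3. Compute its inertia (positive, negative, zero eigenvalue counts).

step 0: pivot 2 → sign +
step 1: pivot -1/2 → sign −
step 2: pivot 3 → sign +
signature = (2, 1, 0)

Answer: (2, 1, 0)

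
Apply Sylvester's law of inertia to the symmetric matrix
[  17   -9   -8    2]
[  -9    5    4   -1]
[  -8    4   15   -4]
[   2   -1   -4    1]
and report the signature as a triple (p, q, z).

Answer: (3, 1, 0)

Derivation:
step 0: pivot 17 → sign +
step 1: pivot 4/17 → sign +
step 2: pivot 11 → sign +
step 3: pivot -3/44 → sign −
signature = (3, 1, 0)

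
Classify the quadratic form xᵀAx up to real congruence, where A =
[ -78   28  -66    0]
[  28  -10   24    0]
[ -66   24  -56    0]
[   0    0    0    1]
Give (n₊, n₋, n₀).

Answer: (2, 2, 0)

Derivation:
step 0: pivot -78 → sign −
step 1: pivot 2/39 → sign +
step 2: pivot -2 → sign −
step 3: pivot 1 → sign +
signature = (2, 2, 0)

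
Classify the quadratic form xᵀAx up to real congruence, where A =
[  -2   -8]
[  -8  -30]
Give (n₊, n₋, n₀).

step 0: pivot -2 → sign −
step 1: pivot 2 → sign +
signature = (1, 1, 0)

Answer: (1, 1, 0)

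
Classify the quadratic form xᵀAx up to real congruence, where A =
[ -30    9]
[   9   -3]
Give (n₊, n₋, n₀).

Answer: (0, 2, 0)

Derivation:
step 0: pivot -30 → sign −
step 1: pivot -3/10 → sign −
signature = (0, 2, 0)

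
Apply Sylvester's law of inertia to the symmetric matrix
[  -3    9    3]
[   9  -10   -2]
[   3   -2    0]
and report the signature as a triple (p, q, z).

Answer: (2, 1, 0)

Derivation:
step 0: pivot -3 → sign −
step 1: pivot 17 → sign +
step 2: pivot 2/17 → sign +
signature = (2, 1, 0)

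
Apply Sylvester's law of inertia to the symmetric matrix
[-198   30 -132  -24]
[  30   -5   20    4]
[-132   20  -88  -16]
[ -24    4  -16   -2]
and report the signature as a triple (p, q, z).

step 0: pivot -198 → sign −
step 1: pivot -5/11 → sign −
step 2: pivot 6/5 → sign +
step 3: row/col 3 already zero → sign 0
signature = (1, 2, 1)

Answer: (1, 2, 1)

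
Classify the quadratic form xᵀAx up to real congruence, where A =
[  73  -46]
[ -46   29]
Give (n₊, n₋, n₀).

Answer: (2, 0, 0)

Derivation:
step 0: pivot 73 → sign +
step 1: pivot 1/73 → sign +
signature = (2, 0, 0)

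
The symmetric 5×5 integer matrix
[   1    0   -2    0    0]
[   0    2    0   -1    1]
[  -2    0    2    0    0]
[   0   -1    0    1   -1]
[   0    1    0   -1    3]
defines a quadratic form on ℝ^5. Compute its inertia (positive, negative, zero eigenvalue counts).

Answer: (4, 1, 0)

Derivation:
step 0: pivot 1 → sign +
step 1: pivot 2 → sign +
step 2: pivot -2 → sign −
step 3: pivot 1/2 → sign +
step 4: pivot 2 → sign +
signature = (4, 1, 0)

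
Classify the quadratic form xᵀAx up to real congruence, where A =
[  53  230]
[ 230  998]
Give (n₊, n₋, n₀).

Answer: (1, 1, 0)

Derivation:
step 0: pivot 53 → sign +
step 1: pivot -6/53 → sign −
signature = (1, 1, 0)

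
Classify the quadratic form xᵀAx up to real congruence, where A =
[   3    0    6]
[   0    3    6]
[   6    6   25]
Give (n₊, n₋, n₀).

step 0: pivot 3 → sign +
step 1: pivot 3 → sign +
step 2: pivot 1 → sign +
signature = (3, 0, 0)

Answer: (3, 0, 0)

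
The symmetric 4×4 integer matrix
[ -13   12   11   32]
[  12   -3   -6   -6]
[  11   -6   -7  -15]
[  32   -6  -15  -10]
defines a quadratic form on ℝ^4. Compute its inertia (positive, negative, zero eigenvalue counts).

Answer: (3, 1, 0)

Derivation:
step 0: pivot -13 → sign −
step 1: pivot 105/13 → sign +
step 2: pivot 6/35 → sign +
step 3: pivot 1/6 → sign +
signature = (3, 1, 0)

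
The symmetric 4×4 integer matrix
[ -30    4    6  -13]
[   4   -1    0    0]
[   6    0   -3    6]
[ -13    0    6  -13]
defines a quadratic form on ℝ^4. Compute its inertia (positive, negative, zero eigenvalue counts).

Answer: (0, 4, 0)

Derivation:
step 0: pivot -30 → sign −
step 1: pivot -7/15 → sign −
step 2: pivot -3/7 → sign −
step 3: pivot -1/2 → sign −
signature = (0, 4, 0)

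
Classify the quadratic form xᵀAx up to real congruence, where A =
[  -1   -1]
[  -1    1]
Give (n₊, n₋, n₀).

step 0: pivot -1 → sign −
step 1: pivot 2 → sign +
signature = (1, 1, 0)

Answer: (1, 1, 0)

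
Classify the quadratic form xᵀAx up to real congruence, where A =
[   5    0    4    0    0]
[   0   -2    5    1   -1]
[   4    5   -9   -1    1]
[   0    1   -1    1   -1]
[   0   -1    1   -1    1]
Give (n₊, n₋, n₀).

step 0: pivot 5 → sign +
step 1: pivot -2 → sign −
step 2: pivot 3/10 → sign +
step 3: pivot -6 → sign −
step 4: row/col 4 already zero → sign 0
signature = (2, 2, 1)

Answer: (2, 2, 1)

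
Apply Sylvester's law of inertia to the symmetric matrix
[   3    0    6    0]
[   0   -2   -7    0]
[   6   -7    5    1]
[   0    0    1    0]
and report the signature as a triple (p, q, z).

Answer: (2, 2, 0)

Derivation:
step 0: pivot 3 → sign +
step 1: pivot -2 → sign −
step 2: pivot 35/2 → sign +
step 3: pivot -2/35 → sign −
signature = (2, 2, 0)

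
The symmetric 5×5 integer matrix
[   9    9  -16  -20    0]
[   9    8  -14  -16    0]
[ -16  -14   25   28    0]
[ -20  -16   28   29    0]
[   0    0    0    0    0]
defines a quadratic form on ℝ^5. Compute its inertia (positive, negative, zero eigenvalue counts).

step 0: pivot 9 → sign +
step 1: pivot -1 → sign −
step 2: pivot 5/9 → sign +
step 3: pivot 1/5 → sign +
step 4: row/col 4 already zero → sign 0
signature = (3, 1, 1)

Answer: (3, 1, 1)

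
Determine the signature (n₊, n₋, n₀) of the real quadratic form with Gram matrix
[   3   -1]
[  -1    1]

step 0: pivot 3 → sign +
step 1: pivot 2/3 → sign +
signature = (2, 0, 0)

Answer: (2, 0, 0)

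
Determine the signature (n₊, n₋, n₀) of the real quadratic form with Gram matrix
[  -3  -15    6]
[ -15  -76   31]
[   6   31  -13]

Answer: (0, 2, 1)

Derivation:
step 0: pivot -3 → sign −
step 1: pivot -1 → sign −
step 2: row/col 2 already zero → sign 0
signature = (0, 2, 1)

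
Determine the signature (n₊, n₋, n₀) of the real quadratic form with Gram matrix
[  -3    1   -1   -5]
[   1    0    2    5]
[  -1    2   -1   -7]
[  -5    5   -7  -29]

step 0: pivot -3 → sign −
step 1: pivot 1/3 → sign +
step 2: pivot -9 → sign −
step 3: pivot -2/9 → sign −
signature = (1, 3, 0)

Answer: (1, 3, 0)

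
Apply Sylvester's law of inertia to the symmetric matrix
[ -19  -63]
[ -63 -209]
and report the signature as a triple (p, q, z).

step 0: pivot -19 → sign −
step 1: pivot -2/19 → sign −
signature = (0, 2, 0)

Answer: (0, 2, 0)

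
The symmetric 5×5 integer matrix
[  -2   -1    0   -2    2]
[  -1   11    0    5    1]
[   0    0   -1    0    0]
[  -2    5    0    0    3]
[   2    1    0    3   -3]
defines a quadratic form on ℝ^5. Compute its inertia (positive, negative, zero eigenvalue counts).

step 0: pivot -2 → sign −
step 1: pivot 23/2 → sign +
step 2: pivot -1 → sign −
step 3: pivot -26/23 → sign −
step 4: pivot -3/26 → sign −
signature = (1, 4, 0)

Answer: (1, 4, 0)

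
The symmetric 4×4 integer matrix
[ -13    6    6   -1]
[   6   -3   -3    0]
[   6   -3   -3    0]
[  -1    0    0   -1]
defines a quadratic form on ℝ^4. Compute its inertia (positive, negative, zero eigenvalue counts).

step 0: pivot -13 → sign −
step 1: pivot -3/13 → sign −
step 2: row/col 2 already zero → sign 0
step 3: row/col 3 already zero → sign 0
signature = (0, 2, 2)

Answer: (0, 2, 2)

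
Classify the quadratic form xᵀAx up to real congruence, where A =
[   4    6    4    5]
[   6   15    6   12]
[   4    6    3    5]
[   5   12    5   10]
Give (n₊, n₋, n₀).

Answer: (3, 1, 0)

Derivation:
step 0: pivot 4 → sign +
step 1: pivot 6 → sign +
step 2: pivot -1 → sign −
step 3: pivot 3/8 → sign +
signature = (3, 1, 0)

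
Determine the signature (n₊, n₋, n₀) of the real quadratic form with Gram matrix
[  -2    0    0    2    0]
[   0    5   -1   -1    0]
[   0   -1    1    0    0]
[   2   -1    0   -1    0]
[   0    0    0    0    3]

step 0: pivot -2 → sign −
step 1: pivot 5 → sign +
step 2: pivot 4/5 → sign +
step 3: pivot 3/4 → sign +
step 4: pivot 3 → sign +
signature = (4, 1, 0)

Answer: (4, 1, 0)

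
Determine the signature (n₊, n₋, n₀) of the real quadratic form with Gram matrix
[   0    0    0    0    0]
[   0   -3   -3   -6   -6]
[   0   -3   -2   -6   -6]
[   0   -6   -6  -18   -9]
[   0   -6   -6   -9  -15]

Answer: (1, 3, 1)

Derivation:
step 0: pivot -3 → sign −
step 1: pivot 1 → sign +
step 2: pivot -6 → sign −
step 3: pivot -3/2 → sign −
step 4: row/col 4 already zero → sign 0
signature = (1, 3, 1)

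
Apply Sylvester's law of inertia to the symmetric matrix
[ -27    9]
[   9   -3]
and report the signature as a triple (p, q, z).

Answer: (0, 1, 1)

Derivation:
step 0: pivot -27 → sign −
step 1: row/col 1 already zero → sign 0
signature = (0, 1, 1)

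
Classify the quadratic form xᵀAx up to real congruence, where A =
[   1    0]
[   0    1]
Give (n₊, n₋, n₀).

step 0: pivot 1 → sign +
step 1: pivot 1 → sign +
signature = (2, 0, 0)

Answer: (2, 0, 0)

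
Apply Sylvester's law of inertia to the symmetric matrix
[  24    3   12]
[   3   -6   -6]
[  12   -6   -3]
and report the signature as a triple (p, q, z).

step 0: pivot 24 → sign +
step 1: pivot -51/8 → sign −
step 2: pivot -3/17 → sign −
signature = (1, 2, 0)

Answer: (1, 2, 0)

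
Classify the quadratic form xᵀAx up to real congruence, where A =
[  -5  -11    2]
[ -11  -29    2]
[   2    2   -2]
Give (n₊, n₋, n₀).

Answer: (0, 2, 1)

Derivation:
step 0: pivot -5 → sign −
step 1: pivot -24/5 → sign −
step 2: row/col 2 already zero → sign 0
signature = (0, 2, 1)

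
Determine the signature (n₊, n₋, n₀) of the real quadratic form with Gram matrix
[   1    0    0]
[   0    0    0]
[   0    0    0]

Answer: (1, 0, 2)

Derivation:
step 0: pivot 1 → sign +
step 1: row/col 1 already zero → sign 0
step 2: row/col 2 already zero → sign 0
signature = (1, 0, 2)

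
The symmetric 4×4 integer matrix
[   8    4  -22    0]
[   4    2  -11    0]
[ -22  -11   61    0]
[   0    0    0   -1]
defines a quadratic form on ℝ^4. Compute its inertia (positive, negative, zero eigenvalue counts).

step 0: pivot 8 → sign +
step 1: pivot 1/2 → sign +
step 2: pivot -1 → sign −
step 3: row/col 3 already zero → sign 0
signature = (2, 1, 1)

Answer: (2, 1, 1)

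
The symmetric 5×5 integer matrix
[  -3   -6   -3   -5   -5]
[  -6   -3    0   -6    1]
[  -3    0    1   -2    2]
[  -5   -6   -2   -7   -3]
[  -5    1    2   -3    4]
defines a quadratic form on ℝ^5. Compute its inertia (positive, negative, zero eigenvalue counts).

step 0: pivot -3 → sign −
step 1: pivot 9 → sign +
step 2: pivot -4/9 → sign −
step 3: pivot 1/4 → sign +
step 4: pivot -2/3 → sign −
signature = (2, 3, 0)

Answer: (2, 3, 0)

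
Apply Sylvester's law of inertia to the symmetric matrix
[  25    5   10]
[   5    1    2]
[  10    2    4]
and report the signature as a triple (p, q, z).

step 0: pivot 25 → sign +
step 1: row/col 1 already zero → sign 0
step 2: row/col 2 already zero → sign 0
signature = (1, 0, 2)

Answer: (1, 0, 2)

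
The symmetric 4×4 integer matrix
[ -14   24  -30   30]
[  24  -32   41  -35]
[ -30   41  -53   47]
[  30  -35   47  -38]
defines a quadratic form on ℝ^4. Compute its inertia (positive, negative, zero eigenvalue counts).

Answer: (2, 2, 0)

Derivation:
step 0: pivot -14 → sign −
step 1: pivot 64/7 → sign +
step 2: pivot -39/64 → sign −
step 3: pivot 3/13 → sign +
signature = (2, 2, 0)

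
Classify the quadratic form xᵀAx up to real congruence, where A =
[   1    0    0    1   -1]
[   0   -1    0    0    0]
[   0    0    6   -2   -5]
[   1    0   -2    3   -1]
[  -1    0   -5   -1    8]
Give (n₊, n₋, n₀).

step 0: pivot 1 → sign +
step 1: pivot -1 → sign −
step 2: pivot 6 → sign +
step 3: pivot 4/3 → sign +
step 4: pivot 3/4 → sign +
signature = (4, 1, 0)

Answer: (4, 1, 0)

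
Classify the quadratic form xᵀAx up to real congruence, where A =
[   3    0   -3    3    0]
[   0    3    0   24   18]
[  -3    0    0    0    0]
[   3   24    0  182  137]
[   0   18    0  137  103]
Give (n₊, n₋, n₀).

step 0: pivot 3 → sign +
step 1: pivot 3 → sign +
step 2: pivot -3 → sign −
step 3: pivot -10 → sign −
step 4: pivot -1/10 → sign −
signature = (2, 3, 0)

Answer: (2, 3, 0)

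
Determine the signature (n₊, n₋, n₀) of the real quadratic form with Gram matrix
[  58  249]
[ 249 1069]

Answer: (2, 0, 0)

Derivation:
step 0: pivot 58 → sign +
step 1: pivot 1/58 → sign +
signature = (2, 0, 0)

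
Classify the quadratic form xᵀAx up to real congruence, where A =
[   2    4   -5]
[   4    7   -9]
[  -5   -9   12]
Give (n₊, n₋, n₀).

step 0: pivot 2 → sign +
step 1: pivot -1 → sign −
step 2: pivot 1/2 → sign +
signature = (2, 1, 0)

Answer: (2, 1, 0)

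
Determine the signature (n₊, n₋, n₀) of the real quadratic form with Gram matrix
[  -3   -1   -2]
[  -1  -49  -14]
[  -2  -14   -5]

Answer: (0, 3, 0)

Derivation:
step 0: pivot -3 → sign −
step 1: pivot -146/3 → sign −
step 2: pivot -1/73 → sign −
signature = (0, 3, 0)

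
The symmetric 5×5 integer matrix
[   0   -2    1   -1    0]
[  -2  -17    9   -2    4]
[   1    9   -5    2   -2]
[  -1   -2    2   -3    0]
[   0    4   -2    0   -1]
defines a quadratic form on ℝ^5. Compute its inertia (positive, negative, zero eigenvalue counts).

Answer: (2, 3, 0)

Derivation:
step 0: pivot -17 → sign −
step 1: pivot 4/17 → sign +
step 2: pivot -1/4 → sign −
step 3: pivot -3 → sign −
step 4: pivot 1/3 → sign +
signature = (2, 3, 0)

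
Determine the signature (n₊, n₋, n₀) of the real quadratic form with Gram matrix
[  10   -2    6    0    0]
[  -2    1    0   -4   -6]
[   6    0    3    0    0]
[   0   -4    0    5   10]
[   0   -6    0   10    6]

step 0: pivot 10 → sign +
step 1: pivot 3/5 → sign +
step 2: pivot -3 → sign −
step 3: pivot -1/3 → sign −
step 4: pivot 6 → sign +
signature = (3, 2, 0)

Answer: (3, 2, 0)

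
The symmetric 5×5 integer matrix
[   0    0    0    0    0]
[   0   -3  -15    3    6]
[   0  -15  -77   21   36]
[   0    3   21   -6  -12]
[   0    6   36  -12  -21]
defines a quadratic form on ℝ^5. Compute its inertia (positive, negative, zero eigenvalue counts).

Answer: (1, 3, 1)

Derivation:
step 0: pivot -3 → sign −
step 1: pivot -2 → sign −
step 2: pivot 15 → sign +
step 3: pivot -3/5 → sign −
step 4: row/col 4 already zero → sign 0
signature = (1, 3, 1)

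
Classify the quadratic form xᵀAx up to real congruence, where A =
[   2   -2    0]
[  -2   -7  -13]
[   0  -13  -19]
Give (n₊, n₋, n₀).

Answer: (1, 2, 0)

Derivation:
step 0: pivot 2 → sign +
step 1: pivot -9 → sign −
step 2: pivot -2/9 → sign −
signature = (1, 2, 0)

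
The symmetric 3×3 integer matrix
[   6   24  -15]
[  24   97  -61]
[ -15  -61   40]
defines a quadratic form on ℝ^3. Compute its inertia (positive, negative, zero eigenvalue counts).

step 0: pivot 6 → sign +
step 1: pivot 1 → sign +
step 2: pivot 3/2 → sign +
signature = (3, 0, 0)

Answer: (3, 0, 0)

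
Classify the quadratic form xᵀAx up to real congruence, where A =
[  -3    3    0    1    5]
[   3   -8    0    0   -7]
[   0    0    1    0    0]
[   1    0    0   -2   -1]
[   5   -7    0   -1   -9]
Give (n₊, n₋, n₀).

Answer: (2, 3, 0)

Derivation:
step 0: pivot -3 → sign −
step 1: pivot -5 → sign −
step 2: pivot 1 → sign +
step 3: pivot -22/15 → sign −
step 4: pivot 2/11 → sign +
signature = (2, 3, 0)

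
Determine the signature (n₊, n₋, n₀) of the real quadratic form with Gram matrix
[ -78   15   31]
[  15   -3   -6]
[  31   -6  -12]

Answer: (1, 2, 0)

Derivation:
step 0: pivot -78 → sign −
step 1: pivot -3/26 → sign −
step 2: pivot 1/3 → sign +
signature = (1, 2, 0)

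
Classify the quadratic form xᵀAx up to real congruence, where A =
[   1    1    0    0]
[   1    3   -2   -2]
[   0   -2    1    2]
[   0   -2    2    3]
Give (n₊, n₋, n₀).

step 0: pivot 1 → sign +
step 1: pivot 2 → sign +
step 2: pivot -1 → sign −
step 3: pivot 1 → sign +
signature = (3, 1, 0)

Answer: (3, 1, 0)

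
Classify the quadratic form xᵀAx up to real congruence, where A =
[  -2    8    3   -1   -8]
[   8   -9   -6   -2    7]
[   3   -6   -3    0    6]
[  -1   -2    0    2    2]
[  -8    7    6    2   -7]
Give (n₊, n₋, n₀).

Answer: (3, 2, 0)

Derivation:
step 0: pivot -2 → sign −
step 1: pivot 23 → sign +
step 2: pivot -3/46 → sign −
step 3: pivot 1 → sign +
step 4: pivot 2 → sign +
signature = (3, 2, 0)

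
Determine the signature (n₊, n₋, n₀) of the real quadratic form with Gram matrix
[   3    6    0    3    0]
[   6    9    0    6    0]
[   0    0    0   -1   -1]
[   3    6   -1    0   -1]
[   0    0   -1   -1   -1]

step 0: pivot 3 → sign +
step 1: pivot -3 → sign −
step 2: pivot -3 → sign −
step 3: pivot 1/3 → sign +
step 4: pivot -2 → sign −
signature = (2, 3, 0)

Answer: (2, 3, 0)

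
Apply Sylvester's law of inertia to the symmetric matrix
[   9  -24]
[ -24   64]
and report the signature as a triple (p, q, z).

step 0: pivot 9 → sign +
step 1: row/col 1 already zero → sign 0
signature = (1, 0, 1)

Answer: (1, 0, 1)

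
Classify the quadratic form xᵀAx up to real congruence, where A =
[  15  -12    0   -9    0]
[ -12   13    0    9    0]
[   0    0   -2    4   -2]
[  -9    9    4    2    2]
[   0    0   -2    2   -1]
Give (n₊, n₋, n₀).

Answer: (3, 2, 0)

Derivation:
step 0: pivot 15 → sign +
step 1: pivot 17/5 → sign +
step 2: pivot -2 → sign −
step 3: pivot 62/17 → sign +
step 4: pivot -3/31 → sign −
signature = (3, 2, 0)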